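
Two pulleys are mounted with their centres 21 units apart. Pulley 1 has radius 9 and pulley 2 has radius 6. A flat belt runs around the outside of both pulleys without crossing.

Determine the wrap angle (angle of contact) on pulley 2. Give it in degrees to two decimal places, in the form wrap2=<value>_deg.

wrap2=163.57_deg

open belt: β = asin((r2−r1)/C) = asin(-3/21) = -8.2132°
wrap1 = π − 2β = 196.4264°
wrap2 = π + 2β = 163.5736°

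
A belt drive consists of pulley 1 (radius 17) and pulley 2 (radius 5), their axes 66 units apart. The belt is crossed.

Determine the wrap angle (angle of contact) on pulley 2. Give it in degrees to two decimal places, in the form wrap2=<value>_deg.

crossed belt: β = asin((r1+r2)/C) = asin(22/66) = 19.4712°
wrap1 = wrap2 = π + 2β = 218.9424°

wrap2=218.94_deg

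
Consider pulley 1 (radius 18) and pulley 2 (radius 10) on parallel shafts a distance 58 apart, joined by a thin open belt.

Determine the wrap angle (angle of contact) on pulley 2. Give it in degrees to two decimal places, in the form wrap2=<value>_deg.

wrap2=164.14_deg

open belt: β = asin((r2−r1)/C) = asin(-8/58) = -7.9281°
wrap1 = π − 2β = 195.8563°
wrap2 = π + 2β = 164.1437°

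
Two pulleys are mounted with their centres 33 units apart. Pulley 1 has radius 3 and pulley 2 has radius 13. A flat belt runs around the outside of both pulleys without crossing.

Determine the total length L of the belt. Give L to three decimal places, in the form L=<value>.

open belt: β = asin((r2−r1)/C) = asin(10/33) = 17.6397°
wrap1 = π − 2β = 144.7206°
wrap2 = π + 2β = 215.2794°
tangent length = C·cosβ = 31.4484
L = r1·wrap1 + r2·wrap2 + 2·C·cosβ = 3·2.5259 + 13·3.7573 + 2·31.4484 = 119.3196

L=119.320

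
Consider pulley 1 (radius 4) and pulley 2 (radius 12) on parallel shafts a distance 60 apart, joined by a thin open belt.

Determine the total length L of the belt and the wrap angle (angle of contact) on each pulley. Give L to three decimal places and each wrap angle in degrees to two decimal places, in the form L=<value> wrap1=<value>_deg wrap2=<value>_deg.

open belt: β = asin((r2−r1)/C) = asin(8/60) = 7.6623°
wrap1 = π − 2β = 164.6755°
wrap2 = π + 2β = 195.3245°
tangent length = C·cosβ = 59.4643
L = r1·wrap1 + r2·wrap2 + 2·C·cosβ = 4·2.8741 + 12·3.4091 + 2·59.4643 = 171.3337

L=171.334 wrap1=164.68_deg wrap2=195.32_deg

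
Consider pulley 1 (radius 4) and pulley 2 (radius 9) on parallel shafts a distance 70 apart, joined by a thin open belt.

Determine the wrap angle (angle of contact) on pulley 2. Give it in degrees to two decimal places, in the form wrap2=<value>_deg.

open belt: β = asin((r2−r1)/C) = asin(5/70) = 4.0960°
wrap1 = π − 2β = 171.8079°
wrap2 = π + 2β = 188.1921°

wrap2=188.19_deg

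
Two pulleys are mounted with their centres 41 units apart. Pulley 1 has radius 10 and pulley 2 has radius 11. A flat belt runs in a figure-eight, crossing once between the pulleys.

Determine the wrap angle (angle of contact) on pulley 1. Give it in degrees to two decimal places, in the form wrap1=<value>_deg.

wrap1=241.62_deg

crossed belt: β = asin((r1+r2)/C) = asin(21/41) = 30.8102°
wrap1 = wrap2 = π + 2β = 241.6203°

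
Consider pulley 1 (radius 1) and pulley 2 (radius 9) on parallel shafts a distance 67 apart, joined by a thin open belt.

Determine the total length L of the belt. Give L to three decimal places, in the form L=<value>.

open belt: β = asin((r2−r1)/C) = asin(8/67) = 6.8576°
wrap1 = π − 2β = 166.2847°
wrap2 = π + 2β = 193.7153°
tangent length = C·cosβ = 66.5207
L = r1·wrap1 + r2·wrap2 + 2·C·cosβ = 1·2.9022 + 9·3.3810 + 2·66.5207 = 166.3723

L=166.372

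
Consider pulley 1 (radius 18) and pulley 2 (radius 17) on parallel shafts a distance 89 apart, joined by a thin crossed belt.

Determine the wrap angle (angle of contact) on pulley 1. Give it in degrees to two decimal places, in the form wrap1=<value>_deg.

wrap1=226.31_deg

crossed belt: β = asin((r1+r2)/C) = asin(35/89) = 23.1574°
wrap1 = wrap2 = π + 2β = 226.3148°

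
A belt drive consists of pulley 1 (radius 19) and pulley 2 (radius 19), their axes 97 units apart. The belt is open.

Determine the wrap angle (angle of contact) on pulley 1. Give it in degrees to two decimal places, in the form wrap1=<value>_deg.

open belt: β = asin((r2−r1)/C) = asin(0/97) = 0.0000°
wrap1 = π − 2β = 180.0000°
wrap2 = π + 2β = 180.0000°

wrap1=180.00_deg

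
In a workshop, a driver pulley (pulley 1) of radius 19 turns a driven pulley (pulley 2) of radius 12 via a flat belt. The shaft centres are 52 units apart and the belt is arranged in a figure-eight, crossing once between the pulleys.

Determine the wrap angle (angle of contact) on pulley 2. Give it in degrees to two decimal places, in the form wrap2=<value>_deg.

wrap2=253.19_deg

crossed belt: β = asin((r1+r2)/C) = asin(31/52) = 36.5949°
wrap1 = wrap2 = π + 2β = 253.1899°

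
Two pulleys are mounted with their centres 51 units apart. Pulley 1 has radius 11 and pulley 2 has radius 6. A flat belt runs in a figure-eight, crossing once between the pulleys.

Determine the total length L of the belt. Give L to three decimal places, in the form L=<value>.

crossed belt: β = asin((r1+r2)/C) = asin(17/51) = 19.4712°
wrap1 = wrap2 = π + 2β = 218.9424°
tangent length = C·cosβ = 48.0833
L = (r1+r2)·wrap + 2·C·cosβ = 17·3.8213 + 2·48.0833 = 161.1281

L=161.128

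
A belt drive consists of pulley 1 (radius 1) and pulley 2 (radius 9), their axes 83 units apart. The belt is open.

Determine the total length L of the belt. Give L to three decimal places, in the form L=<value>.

open belt: β = asin((r2−r1)/C) = asin(8/83) = 5.5311°
wrap1 = π − 2β = 168.9379°
wrap2 = π + 2β = 191.0621°
tangent length = C·cosβ = 82.6136
L = r1·wrap1 + r2·wrap2 + 2·C·cosβ = 1·2.9485 + 9·3.3347 + 2·82.6136 = 198.1876

L=198.188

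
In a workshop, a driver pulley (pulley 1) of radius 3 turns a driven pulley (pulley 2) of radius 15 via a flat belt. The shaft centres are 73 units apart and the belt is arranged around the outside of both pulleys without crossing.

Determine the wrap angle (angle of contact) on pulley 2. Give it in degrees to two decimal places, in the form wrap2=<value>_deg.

wrap2=198.92_deg

open belt: β = asin((r2−r1)/C) = asin(12/73) = 9.4614°
wrap1 = π − 2β = 161.0771°
wrap2 = π + 2β = 198.9229°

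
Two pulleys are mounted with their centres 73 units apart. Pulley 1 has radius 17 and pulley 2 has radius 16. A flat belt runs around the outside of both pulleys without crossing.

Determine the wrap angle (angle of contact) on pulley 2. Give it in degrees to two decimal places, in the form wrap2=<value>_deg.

wrap2=178.43_deg

open belt: β = asin((r2−r1)/C) = asin(-1/73) = -0.7849°
wrap1 = π − 2β = 181.5698°
wrap2 = π + 2β = 178.4302°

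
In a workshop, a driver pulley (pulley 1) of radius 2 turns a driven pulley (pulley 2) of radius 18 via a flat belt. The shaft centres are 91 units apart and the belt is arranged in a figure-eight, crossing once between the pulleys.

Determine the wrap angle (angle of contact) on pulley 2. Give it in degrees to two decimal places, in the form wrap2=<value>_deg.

crossed belt: β = asin((r1+r2)/C) = asin(20/91) = 12.6961°
wrap1 = wrap2 = π + 2β = 205.3922°

wrap2=205.39_deg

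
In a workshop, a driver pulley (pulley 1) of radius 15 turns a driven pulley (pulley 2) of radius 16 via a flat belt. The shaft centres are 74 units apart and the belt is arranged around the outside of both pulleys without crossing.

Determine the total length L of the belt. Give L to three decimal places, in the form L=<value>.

open belt: β = asin((r2−r1)/C) = asin(1/74) = 0.7743°
wrap1 = π − 2β = 178.4514°
wrap2 = π + 2β = 181.5486°
tangent length = C·cosβ = 73.9932
L = r1·wrap1 + r2·wrap2 + 2·C·cosβ = 15·3.1146 + 16·3.1686 + 2·73.9932 = 245.4029

L=245.403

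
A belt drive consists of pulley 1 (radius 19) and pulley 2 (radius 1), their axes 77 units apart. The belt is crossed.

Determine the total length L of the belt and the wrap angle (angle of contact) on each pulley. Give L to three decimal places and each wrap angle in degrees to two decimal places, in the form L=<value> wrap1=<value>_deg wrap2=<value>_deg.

crossed belt: β = asin((r1+r2)/C) = asin(20/77) = 15.0547°
wrap1 = wrap2 = π + 2β = 210.1093°
tangent length = C·cosβ = 74.3572
L = (r1+r2)·wrap + 2·C·cosβ = 20·3.6671 + 2·74.3572 = 222.0565

L=222.056 wrap1=210.11_deg wrap2=210.11_deg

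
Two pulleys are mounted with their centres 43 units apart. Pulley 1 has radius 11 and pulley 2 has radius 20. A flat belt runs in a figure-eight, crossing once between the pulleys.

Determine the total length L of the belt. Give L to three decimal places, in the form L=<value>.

L=206.907

crossed belt: β = asin((r1+r2)/C) = asin(31/43) = 46.1313°
wrap1 = wrap2 = π + 2β = 272.2627°
tangent length = C·cosβ = 29.7993
L = (r1+r2)·wrap + 2·C·cosβ = 31·4.7519 + 2·29.7993 = 206.9069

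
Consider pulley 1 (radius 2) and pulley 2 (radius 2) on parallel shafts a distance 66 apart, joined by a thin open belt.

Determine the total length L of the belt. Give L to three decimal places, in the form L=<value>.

L=144.566

open belt: β = asin((r2−r1)/C) = asin(0/66) = 0.0000°
wrap1 = π − 2β = 180.0000°
wrap2 = π + 2β = 180.0000°
tangent length = C·cosβ = 66.0000
L = r1·wrap1 + r2·wrap2 + 2·C·cosβ = 2·3.1416 + 2·3.1416 + 2·66.0000 = 144.5664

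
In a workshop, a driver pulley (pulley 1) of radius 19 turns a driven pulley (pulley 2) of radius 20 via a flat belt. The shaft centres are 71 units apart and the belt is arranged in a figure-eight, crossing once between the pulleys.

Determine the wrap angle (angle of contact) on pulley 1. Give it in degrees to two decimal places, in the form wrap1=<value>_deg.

wrap1=246.64_deg

crossed belt: β = asin((r1+r2)/C) = asin(39/71) = 33.3187°
wrap1 = wrap2 = π + 2β = 246.6374°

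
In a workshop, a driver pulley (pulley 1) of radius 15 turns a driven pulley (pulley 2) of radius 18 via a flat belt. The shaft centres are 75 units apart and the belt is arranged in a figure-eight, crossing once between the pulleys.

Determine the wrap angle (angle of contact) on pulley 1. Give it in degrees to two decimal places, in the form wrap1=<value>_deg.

crossed belt: β = asin((r1+r2)/C) = asin(33/75) = 26.1039°
wrap1 = wrap2 = π + 2β = 232.2078°

wrap1=232.21_deg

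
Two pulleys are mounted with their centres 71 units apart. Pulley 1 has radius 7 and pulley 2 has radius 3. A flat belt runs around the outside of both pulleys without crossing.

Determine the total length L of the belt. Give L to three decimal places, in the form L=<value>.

open belt: β = asin((r2−r1)/C) = asin(-4/71) = -3.2296°
wrap1 = π − 2β = 186.4593°
wrap2 = π + 2β = 173.5407°
tangent length = C·cosβ = 70.8872
L = r1·wrap1 + r2·wrap2 + 2·C·cosβ = 7·3.2543 + 3·3.0289 + 2·70.8872 = 173.6413

L=173.641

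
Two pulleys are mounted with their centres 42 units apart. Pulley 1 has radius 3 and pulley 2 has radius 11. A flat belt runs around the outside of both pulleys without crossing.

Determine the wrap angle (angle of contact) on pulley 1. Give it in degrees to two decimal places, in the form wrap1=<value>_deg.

open belt: β = asin((r2−r1)/C) = asin(8/42) = 10.9806°
wrap1 = π − 2β = 158.0388°
wrap2 = π + 2β = 201.9612°

wrap1=158.04_deg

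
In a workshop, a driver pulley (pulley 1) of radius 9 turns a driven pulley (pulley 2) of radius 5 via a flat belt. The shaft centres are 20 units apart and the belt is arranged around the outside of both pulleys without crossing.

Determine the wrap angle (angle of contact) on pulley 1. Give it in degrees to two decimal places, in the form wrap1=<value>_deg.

open belt: β = asin((r2−r1)/C) = asin(-4/20) = -11.5370°
wrap1 = π − 2β = 203.0739°
wrap2 = π + 2β = 156.9261°

wrap1=203.07_deg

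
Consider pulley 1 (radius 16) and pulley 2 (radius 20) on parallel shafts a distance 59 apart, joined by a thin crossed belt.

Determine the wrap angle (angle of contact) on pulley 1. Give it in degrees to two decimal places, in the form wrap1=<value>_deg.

crossed belt: β = asin((r1+r2)/C) = asin(36/59) = 37.6018°
wrap1 = wrap2 = π + 2β = 255.2035°

wrap1=255.20_deg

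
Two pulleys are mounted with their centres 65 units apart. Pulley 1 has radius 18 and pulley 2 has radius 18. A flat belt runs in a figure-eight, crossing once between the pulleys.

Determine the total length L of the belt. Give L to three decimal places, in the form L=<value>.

crossed belt: β = asin((r1+r2)/C) = asin(36/65) = 33.6313°
wrap1 = wrap2 = π + 2β = 247.2626°
tangent length = C·cosβ = 54.1202
L = (r1+r2)·wrap + 2·C·cosβ = 36·4.3155 + 2·54.1202 = 263.6001

L=263.600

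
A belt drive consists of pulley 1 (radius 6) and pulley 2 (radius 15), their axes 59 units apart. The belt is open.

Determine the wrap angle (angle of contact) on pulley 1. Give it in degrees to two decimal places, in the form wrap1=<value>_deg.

open belt: β = asin((r2−r1)/C) = asin(9/59) = 8.7743°
wrap1 = π − 2β = 162.4514°
wrap2 = π + 2β = 197.5486°

wrap1=162.45_deg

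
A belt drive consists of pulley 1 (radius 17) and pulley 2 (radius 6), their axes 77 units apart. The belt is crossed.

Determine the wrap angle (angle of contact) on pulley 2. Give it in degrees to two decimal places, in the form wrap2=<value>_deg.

crossed belt: β = asin((r1+r2)/C) = asin(23/77) = 17.3796°
wrap1 = wrap2 = π + 2β = 214.7592°

wrap2=214.76_deg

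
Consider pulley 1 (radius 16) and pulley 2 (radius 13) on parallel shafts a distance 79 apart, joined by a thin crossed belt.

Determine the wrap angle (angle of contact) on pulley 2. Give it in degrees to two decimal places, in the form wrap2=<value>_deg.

crossed belt: β = asin((r1+r2)/C) = asin(29/79) = 21.5362°
wrap1 = wrap2 = π + 2β = 223.0724°

wrap2=223.07_deg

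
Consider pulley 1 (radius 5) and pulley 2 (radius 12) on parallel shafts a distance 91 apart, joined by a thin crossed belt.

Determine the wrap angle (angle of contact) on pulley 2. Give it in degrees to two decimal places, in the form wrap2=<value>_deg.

crossed belt: β = asin((r1+r2)/C) = asin(17/91) = 10.7669°
wrap1 = wrap2 = π + 2β = 201.5337°

wrap2=201.53_deg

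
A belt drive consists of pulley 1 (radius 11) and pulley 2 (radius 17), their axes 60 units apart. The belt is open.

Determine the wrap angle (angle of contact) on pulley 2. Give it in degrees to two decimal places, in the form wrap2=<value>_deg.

open belt: β = asin((r2−r1)/C) = asin(6/60) = 5.7392°
wrap1 = π − 2β = 168.5217°
wrap2 = π + 2β = 191.4783°

wrap2=191.48_deg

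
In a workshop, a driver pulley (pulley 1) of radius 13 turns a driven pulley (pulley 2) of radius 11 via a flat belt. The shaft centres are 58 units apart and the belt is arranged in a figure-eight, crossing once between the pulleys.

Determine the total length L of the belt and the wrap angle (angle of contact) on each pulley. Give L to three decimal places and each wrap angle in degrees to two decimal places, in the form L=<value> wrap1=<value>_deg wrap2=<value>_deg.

crossed belt: β = asin((r1+r2)/C) = asin(24/58) = 24.4433°
wrap1 = wrap2 = π + 2β = 228.8867°
tangent length = C·cosβ = 52.8015
L = (r1+r2)·wrap + 2·C·cosβ = 24·3.9948 + 2·52.8015 = 201.4789

L=201.479 wrap1=228.89_deg wrap2=228.89_deg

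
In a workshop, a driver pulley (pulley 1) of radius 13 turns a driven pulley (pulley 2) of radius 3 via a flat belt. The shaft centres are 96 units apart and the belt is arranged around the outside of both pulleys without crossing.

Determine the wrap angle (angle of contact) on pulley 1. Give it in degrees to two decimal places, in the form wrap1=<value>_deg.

wrap1=191.96_deg

open belt: β = asin((r2−r1)/C) = asin(-10/96) = -5.9792°
wrap1 = π − 2β = 191.9583°
wrap2 = π + 2β = 168.0417°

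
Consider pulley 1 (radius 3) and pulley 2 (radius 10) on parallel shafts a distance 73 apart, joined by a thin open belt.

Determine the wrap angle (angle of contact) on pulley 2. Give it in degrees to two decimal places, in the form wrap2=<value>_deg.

open belt: β = asin((r2−r1)/C) = asin(7/73) = 5.5026°
wrap1 = π − 2β = 168.9949°
wrap2 = π + 2β = 191.0051°

wrap2=191.01_deg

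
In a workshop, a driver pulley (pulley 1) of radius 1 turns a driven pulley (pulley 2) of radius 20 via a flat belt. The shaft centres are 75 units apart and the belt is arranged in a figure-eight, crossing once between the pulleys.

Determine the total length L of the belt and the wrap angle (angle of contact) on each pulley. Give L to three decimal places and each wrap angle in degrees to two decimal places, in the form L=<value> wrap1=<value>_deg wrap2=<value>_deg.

crossed belt: β = asin((r1+r2)/C) = asin(21/75) = 16.2602°
wrap1 = wrap2 = π + 2β = 212.5204°
tangent length = C·cosβ = 72.0000
L = (r1+r2)·wrap + 2·C·cosβ = 21·3.7092 + 2·72.0000 = 221.8928

L=221.893 wrap1=212.52_deg wrap2=212.52_deg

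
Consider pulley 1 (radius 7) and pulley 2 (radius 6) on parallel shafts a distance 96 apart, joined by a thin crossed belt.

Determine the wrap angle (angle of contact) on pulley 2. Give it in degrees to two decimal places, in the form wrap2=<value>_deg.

wrap2=195.57_deg

crossed belt: β = asin((r1+r2)/C) = asin(13/96) = 7.7827°
wrap1 = wrap2 = π + 2β = 195.5654°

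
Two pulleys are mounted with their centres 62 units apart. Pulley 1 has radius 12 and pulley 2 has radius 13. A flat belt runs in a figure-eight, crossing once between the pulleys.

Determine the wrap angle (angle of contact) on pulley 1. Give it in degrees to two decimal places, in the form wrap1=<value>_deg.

wrap1=227.56_deg

crossed belt: β = asin((r1+r2)/C) = asin(25/62) = 23.7800°
wrap1 = wrap2 = π + 2β = 227.5600°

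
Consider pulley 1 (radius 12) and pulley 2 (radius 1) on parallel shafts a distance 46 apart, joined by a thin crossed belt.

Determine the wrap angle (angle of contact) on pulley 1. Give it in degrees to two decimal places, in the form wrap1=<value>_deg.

wrap1=212.83_deg

crossed belt: β = asin((r1+r2)/C) = asin(13/46) = 16.4160°
wrap1 = wrap2 = π + 2β = 212.8319°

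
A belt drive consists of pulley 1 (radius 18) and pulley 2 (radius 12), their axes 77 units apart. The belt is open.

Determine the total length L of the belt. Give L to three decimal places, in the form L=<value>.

L=248.716

open belt: β = asin((r2−r1)/C) = asin(-6/77) = -4.4691°
wrap1 = π − 2β = 188.9383°
wrap2 = π + 2β = 171.0617°
tangent length = C·cosβ = 76.7659
L = r1·wrap1 + r2·wrap2 + 2·C·cosβ = 18·3.2976 + 12·2.9856 + 2·76.7659 = 248.7155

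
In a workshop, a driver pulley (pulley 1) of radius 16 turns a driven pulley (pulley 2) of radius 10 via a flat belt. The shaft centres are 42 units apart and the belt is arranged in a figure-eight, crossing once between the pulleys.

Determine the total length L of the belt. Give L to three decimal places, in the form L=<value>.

crossed belt: β = asin((r1+r2)/C) = asin(26/42) = 38.2466°
wrap1 = wrap2 = π + 2β = 256.4932°
tangent length = C·cosβ = 32.9848
L = (r1+r2)·wrap + 2·C·cosβ = 26·4.4767 + 2·32.9848 = 182.3626

L=182.363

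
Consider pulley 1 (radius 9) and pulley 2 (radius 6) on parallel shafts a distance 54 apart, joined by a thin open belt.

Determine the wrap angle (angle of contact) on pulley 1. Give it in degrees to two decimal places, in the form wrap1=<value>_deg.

open belt: β = asin((r2−r1)/C) = asin(-3/54) = -3.1847°
wrap1 = π − 2β = 186.3695°
wrap2 = π + 2β = 173.6305°

wrap1=186.37_deg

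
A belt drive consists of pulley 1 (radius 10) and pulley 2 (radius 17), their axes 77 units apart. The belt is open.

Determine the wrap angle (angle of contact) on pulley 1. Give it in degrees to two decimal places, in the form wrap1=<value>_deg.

open belt: β = asin((r2−r1)/C) = asin(7/77) = 5.2159°
wrap1 = π − 2β = 169.5682°
wrap2 = π + 2β = 190.4318°

wrap1=169.57_deg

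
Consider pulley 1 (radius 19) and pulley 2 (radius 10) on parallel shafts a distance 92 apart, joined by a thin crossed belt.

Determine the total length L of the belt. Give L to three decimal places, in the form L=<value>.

crossed belt: β = asin((r1+r2)/C) = asin(29/92) = 18.3739°
wrap1 = wrap2 = π + 2β = 216.7479°
tangent length = C·cosβ = 87.3098
L = (r1+r2)·wrap + 2·C·cosβ = 29·3.7830 + 2·87.3098 = 284.3255

L=284.326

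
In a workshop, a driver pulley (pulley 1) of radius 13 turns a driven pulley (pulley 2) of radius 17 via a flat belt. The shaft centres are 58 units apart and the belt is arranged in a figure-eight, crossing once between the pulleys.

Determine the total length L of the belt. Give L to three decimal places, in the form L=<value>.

L=226.143

crossed belt: β = asin((r1+r2)/C) = asin(30/58) = 31.1474°
wrap1 = wrap2 = π + 2β = 242.2948°
tangent length = C·cosβ = 49.6387
L = (r1+r2)·wrap + 2·C·cosβ = 30·4.2288 + 2·49.6387 = 226.1426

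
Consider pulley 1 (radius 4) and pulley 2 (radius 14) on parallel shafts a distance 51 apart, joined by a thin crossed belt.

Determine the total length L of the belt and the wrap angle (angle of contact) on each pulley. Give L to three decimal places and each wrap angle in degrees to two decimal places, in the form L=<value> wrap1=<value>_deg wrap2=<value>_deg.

L=164.970 wrap1=221.33_deg wrap2=221.33_deg

crossed belt: β = asin((r1+r2)/C) = asin(18/51) = 20.6673°
wrap1 = wrap2 = π + 2β = 221.3346°
tangent length = C·cosβ = 47.7179
L = (r1+r2)·wrap + 2·C·cosβ = 18·3.8630 + 2·47.7179 = 164.9702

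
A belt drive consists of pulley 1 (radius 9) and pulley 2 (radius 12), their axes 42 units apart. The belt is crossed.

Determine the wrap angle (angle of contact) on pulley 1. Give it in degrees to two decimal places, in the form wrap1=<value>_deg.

wrap1=240.00_deg

crossed belt: β = asin((r1+r2)/C) = asin(21/42) = 30.0000°
wrap1 = wrap2 = π + 2β = 240.0000°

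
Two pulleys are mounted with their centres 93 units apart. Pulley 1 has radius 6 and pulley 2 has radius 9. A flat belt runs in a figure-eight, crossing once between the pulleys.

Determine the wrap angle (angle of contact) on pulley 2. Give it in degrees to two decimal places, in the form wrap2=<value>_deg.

crossed belt: β = asin((r1+r2)/C) = asin(15/93) = 9.2818°
wrap1 = wrap2 = π + 2β = 198.5636°

wrap2=198.56_deg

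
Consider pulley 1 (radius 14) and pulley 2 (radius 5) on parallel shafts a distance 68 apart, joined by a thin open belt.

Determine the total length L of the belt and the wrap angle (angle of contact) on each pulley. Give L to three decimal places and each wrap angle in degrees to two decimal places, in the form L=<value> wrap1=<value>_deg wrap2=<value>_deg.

L=196.883 wrap1=195.21_deg wrap2=164.79_deg

open belt: β = asin((r2−r1)/C) = asin(-9/68) = -7.6056°
wrap1 = π − 2β = 195.2112°
wrap2 = π + 2β = 164.7888°
tangent length = C·cosβ = 67.4018
L = r1·wrap1 + r2·wrap2 + 2·C·cosβ = 14·3.4071 + 5·2.8761 + 2·67.4018 = 196.8832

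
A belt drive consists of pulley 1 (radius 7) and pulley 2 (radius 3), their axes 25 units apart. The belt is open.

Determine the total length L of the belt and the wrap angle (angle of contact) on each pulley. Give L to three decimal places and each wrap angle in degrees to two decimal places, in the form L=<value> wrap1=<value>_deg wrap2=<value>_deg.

open belt: β = asin((r2−r1)/C) = asin(-4/25) = -9.2069°
wrap1 = π − 2β = 198.4138°
wrap2 = π + 2β = 161.5862°
tangent length = C·cosβ = 24.6779
L = r1·wrap1 + r2·wrap2 + 2·C·cosβ = 7·3.4630 + 3·2.8202 + 2·24.6779 = 82.0573

L=82.057 wrap1=198.41_deg wrap2=161.59_deg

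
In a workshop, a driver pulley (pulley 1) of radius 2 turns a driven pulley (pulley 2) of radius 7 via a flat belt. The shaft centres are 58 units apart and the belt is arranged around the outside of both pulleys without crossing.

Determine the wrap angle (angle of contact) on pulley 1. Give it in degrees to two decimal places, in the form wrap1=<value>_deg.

open belt: β = asin((r2−r1)/C) = asin(5/58) = 4.9454°
wrap1 = π − 2β = 170.1091°
wrap2 = π + 2β = 189.8909°

wrap1=170.11_deg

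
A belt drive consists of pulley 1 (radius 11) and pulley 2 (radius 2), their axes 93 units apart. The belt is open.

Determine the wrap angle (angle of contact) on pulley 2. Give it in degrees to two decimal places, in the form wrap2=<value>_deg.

open belt: β = asin((r2−r1)/C) = asin(-9/93) = -5.5534°
wrap1 = π − 2β = 191.1069°
wrap2 = π + 2β = 168.8931°

wrap2=168.89_deg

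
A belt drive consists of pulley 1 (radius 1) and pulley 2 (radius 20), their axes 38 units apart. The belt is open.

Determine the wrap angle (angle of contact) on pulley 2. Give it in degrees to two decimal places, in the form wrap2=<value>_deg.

wrap2=240.00_deg

open belt: β = asin((r2−r1)/C) = asin(19/38) = 30.0000°
wrap1 = π − 2β = 120.0000°
wrap2 = π + 2β = 240.0000°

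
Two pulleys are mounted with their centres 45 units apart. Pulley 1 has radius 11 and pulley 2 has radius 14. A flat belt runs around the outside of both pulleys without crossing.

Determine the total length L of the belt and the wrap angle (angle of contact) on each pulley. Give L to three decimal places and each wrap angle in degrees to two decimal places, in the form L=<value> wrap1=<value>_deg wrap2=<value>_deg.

open belt: β = asin((r2−r1)/C) = asin(3/45) = 3.8226°
wrap1 = π − 2β = 172.3549°
wrap2 = π + 2β = 187.6451°
tangent length = C·cosβ = 44.8999
L = r1·wrap1 + r2·wrap2 + 2·C·cosβ = 11·3.0082 + 14·3.2750 + 2·44.8999 = 168.7399

L=168.740 wrap1=172.35_deg wrap2=187.65_deg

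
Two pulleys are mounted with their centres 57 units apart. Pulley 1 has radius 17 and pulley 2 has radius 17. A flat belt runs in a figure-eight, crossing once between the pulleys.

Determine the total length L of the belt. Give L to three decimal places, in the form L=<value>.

L=241.773

crossed belt: β = asin((r1+r2)/C) = asin(34/57) = 36.6190°
wrap1 = wrap2 = π + 2β = 253.2380°
tangent length = C·cosβ = 45.7493
L = (r1+r2)·wrap + 2·C·cosβ = 34·4.4198 + 2·45.7493 = 241.7731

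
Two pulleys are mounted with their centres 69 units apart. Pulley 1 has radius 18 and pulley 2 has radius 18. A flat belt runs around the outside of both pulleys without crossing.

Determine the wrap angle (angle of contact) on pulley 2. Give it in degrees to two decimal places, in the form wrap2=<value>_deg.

open belt: β = asin((r2−r1)/C) = asin(0/69) = 0.0000°
wrap1 = π − 2β = 180.0000°
wrap2 = π + 2β = 180.0000°

wrap2=180.00_deg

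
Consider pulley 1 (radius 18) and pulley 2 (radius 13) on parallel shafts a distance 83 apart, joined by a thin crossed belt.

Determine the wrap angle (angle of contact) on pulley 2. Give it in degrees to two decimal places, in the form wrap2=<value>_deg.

wrap2=223.86_deg

crossed belt: β = asin((r1+r2)/C) = asin(31/83) = 21.9313°
wrap1 = wrap2 = π + 2β = 223.8625°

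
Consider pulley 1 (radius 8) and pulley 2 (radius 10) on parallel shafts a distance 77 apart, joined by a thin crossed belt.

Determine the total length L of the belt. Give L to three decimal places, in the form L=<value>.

crossed belt: β = asin((r1+r2)/C) = asin(18/77) = 13.5189°
wrap1 = wrap2 = π + 2β = 207.0378°
tangent length = C·cosβ = 74.8665
L = (r1+r2)·wrap + 2·C·cosβ = 18·3.6135 + 2·74.8665 = 214.7759

L=214.776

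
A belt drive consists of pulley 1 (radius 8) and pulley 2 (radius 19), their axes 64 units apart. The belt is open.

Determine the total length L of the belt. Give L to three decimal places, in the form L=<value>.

open belt: β = asin((r2−r1)/C) = asin(11/64) = 9.8969°
wrap1 = π − 2β = 160.2063°
wrap2 = π + 2β = 199.7937°
tangent length = C·cosβ = 63.0476
L = r1·wrap1 + r2·wrap2 + 2·C·cosβ = 8·2.7961 + 19·3.4871 + 2·63.0476 = 214.7183

L=214.718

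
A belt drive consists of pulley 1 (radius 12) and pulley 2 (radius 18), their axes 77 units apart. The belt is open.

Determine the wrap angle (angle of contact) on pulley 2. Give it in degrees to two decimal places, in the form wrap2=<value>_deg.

wrap2=188.94_deg

open belt: β = asin((r2−r1)/C) = asin(6/77) = 4.4691°
wrap1 = π − 2β = 171.0617°
wrap2 = π + 2β = 188.9383°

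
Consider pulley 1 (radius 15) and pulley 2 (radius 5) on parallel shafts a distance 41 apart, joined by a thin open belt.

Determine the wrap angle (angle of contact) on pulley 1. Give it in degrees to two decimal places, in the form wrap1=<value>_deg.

open belt: β = asin((r2−r1)/C) = asin(-10/41) = -14.1170°
wrap1 = π − 2β = 208.2340°
wrap2 = π + 2β = 151.7660°

wrap1=208.23_deg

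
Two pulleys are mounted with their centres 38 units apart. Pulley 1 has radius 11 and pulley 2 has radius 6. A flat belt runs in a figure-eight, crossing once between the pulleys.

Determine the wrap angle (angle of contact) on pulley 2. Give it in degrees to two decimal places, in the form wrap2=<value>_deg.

crossed belt: β = asin((r1+r2)/C) = asin(17/38) = 26.5750°
wrap1 = wrap2 = π + 2β = 233.1499°

wrap2=233.15_deg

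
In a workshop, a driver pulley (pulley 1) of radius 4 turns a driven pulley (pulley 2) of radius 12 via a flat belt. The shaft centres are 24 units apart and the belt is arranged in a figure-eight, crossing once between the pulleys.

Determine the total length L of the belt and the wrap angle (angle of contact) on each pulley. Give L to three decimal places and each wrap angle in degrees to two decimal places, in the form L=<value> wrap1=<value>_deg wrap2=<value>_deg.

L=109.394 wrap1=263.62_deg wrap2=263.62_deg

crossed belt: β = asin((r1+r2)/C) = asin(16/24) = 41.8103°
wrap1 = wrap2 = π + 2β = 263.6206°
tangent length = C·cosβ = 17.8885
L = (r1+r2)·wrap + 2·C·cosβ = 16·4.6010 + 2·17.8885 = 109.3939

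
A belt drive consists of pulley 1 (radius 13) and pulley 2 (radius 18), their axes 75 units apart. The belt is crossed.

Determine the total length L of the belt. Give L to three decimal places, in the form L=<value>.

crossed belt: β = asin((r1+r2)/C) = asin(31/75) = 24.4144°
wrap1 = wrap2 = π + 2β = 228.8288°
tangent length = C·cosβ = 68.2935
L = (r1+r2)·wrap + 2·C·cosβ = 31·3.9938 + 2·68.2935 = 260.3953

L=260.395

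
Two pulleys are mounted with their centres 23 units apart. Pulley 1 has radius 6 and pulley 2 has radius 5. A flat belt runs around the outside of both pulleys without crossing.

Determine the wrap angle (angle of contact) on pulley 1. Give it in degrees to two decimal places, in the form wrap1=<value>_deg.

open belt: β = asin((r2−r1)/C) = asin(-1/23) = -2.4919°
wrap1 = π − 2β = 184.9838°
wrap2 = π + 2β = 175.0162°

wrap1=184.98_deg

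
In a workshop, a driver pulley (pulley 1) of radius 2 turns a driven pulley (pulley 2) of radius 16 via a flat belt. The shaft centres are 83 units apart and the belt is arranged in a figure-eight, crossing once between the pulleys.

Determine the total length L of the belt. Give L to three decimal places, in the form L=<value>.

crossed belt: β = asin((r1+r2)/C) = asin(18/83) = 12.5251°
wrap1 = wrap2 = π + 2β = 205.0502°
tangent length = C·cosβ = 81.0247
L = (r1+r2)·wrap + 2·C·cosβ = 18·3.5788 + 2·81.0247 = 226.4678

L=226.468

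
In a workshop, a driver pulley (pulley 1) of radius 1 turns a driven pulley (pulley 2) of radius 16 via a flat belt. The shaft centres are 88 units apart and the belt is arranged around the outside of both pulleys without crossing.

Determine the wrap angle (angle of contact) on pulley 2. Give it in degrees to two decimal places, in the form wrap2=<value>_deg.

wrap2=199.63_deg

open belt: β = asin((r2−r1)/C) = asin(15/88) = 9.8142°
wrap1 = π − 2β = 160.3715°
wrap2 = π + 2β = 199.6285°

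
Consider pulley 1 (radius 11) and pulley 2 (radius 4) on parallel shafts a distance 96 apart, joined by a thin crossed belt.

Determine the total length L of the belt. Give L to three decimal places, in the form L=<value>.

L=241.472

crossed belt: β = asin((r1+r2)/C) = asin(15/96) = 8.9893°
wrap1 = wrap2 = π + 2β = 197.9786°
tangent length = C·cosβ = 94.8209
L = (r1+r2)·wrap + 2·C·cosβ = 15·3.4554 + 2·94.8209 = 241.4724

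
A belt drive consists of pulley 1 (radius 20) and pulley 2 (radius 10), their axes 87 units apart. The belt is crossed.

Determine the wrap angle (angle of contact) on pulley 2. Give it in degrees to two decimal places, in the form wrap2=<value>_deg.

crossed belt: β = asin((r1+r2)/C) = asin(30/87) = 20.1713°
wrap1 = wrap2 = π + 2β = 220.3425°

wrap2=220.34_deg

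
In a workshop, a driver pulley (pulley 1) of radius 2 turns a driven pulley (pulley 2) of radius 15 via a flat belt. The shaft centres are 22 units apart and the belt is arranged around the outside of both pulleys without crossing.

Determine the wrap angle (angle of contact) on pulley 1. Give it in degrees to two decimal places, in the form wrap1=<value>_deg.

wrap1=107.56_deg

open belt: β = asin((r2−r1)/C) = asin(13/22) = 36.2215°
wrap1 = π − 2β = 107.5569°
wrap2 = π + 2β = 252.4431°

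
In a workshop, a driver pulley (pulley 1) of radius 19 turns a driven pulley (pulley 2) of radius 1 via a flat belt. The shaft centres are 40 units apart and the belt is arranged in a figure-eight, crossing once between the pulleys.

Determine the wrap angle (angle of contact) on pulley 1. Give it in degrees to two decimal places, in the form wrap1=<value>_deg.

crossed belt: β = asin((r1+r2)/C) = asin(20/40) = 30.0000°
wrap1 = wrap2 = π + 2β = 240.0000°

wrap1=240.00_deg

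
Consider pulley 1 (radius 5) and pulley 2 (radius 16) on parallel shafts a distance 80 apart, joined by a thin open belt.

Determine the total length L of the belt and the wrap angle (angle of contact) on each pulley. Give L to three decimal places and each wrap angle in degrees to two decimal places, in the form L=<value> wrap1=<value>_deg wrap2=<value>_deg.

open belt: β = asin((r2−r1)/C) = asin(11/80) = 7.9032°
wrap1 = π − 2β = 164.1936°
wrap2 = π + 2β = 195.8064°
tangent length = C·cosβ = 79.2401
L = r1·wrap1 + r2·wrap2 + 2·C·cosβ = 5·2.8657 + 16·3.4175 + 2·79.2401 = 227.4883

L=227.488 wrap1=164.19_deg wrap2=195.81_deg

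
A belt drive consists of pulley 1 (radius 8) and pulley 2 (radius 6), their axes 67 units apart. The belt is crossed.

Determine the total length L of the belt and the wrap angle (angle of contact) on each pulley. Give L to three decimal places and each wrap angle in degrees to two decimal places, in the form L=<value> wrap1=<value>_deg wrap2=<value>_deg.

crossed belt: β = asin((r1+r2)/C) = asin(14/67) = 12.0611°
wrap1 = wrap2 = π + 2β = 204.1223°
tangent length = C·cosβ = 65.5210
L = (r1+r2)·wrap + 2·C·cosβ = 14·3.5626 + 2·65.5210 = 180.9185

L=180.918 wrap1=204.12_deg wrap2=204.12_deg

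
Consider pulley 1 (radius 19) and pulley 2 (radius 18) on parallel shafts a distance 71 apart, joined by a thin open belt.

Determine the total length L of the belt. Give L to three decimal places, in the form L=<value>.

open belt: β = asin((r2−r1)/C) = asin(-1/71) = -0.8070°
wrap1 = π − 2β = 181.6140°
wrap2 = π + 2β = 178.3860°
tangent length = C·cosβ = 70.9930
L = r1·wrap1 + r2·wrap2 + 2·C·cosβ = 19·3.1698 + 18·3.1134 + 2·70.9930 = 258.2530

L=258.253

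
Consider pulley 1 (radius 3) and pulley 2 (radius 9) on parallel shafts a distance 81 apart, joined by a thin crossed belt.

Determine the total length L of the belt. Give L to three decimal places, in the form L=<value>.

crossed belt: β = asin((r1+r2)/C) = asin(12/81) = 8.5196°
wrap1 = wrap2 = π + 2β = 197.0392°
tangent length = C·cosβ = 80.1062
L = (r1+r2)·wrap + 2·C·cosβ = 12·3.4390 + 2·80.1062 = 201.4802

L=201.480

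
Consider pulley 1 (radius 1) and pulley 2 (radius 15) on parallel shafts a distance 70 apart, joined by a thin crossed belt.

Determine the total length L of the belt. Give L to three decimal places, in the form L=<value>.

L=193.939

crossed belt: β = asin((r1+r2)/C) = asin(16/70) = 13.2130°
wrap1 = wrap2 = π + 2β = 206.4260°
tangent length = C·cosβ = 68.1469
L = (r1+r2)·wrap + 2·C·cosβ = 16·3.6028 + 2·68.1469 = 193.9388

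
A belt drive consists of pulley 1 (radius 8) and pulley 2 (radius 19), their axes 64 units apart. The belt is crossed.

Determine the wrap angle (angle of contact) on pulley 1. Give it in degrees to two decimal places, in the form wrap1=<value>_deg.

crossed belt: β = asin((r1+r2)/C) = asin(27/64) = 24.9530°
wrap1 = wrap2 = π + 2β = 229.9060°

wrap1=229.91_deg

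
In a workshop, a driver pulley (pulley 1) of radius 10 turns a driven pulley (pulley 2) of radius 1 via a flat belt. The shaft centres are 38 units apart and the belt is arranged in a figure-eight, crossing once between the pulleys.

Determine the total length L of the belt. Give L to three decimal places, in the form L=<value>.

crossed belt: β = asin((r1+r2)/C) = asin(11/38) = 16.8264°
wrap1 = wrap2 = π + 2β = 213.6529°
tangent length = C·cosβ = 36.3731
L = (r1+r2)·wrap + 2·C·cosβ = 11·3.7289 + 2·36.3731 = 113.7645

L=113.765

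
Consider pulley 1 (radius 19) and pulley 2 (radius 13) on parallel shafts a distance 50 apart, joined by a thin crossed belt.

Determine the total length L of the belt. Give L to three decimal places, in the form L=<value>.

L=221.816

crossed belt: β = asin((r1+r2)/C) = asin(32/50) = 39.7918°
wrap1 = wrap2 = π + 2β = 259.5836°
tangent length = C·cosβ = 38.4187
L = (r1+r2)·wrap + 2·C·cosβ = 32·4.5306 + 2·38.4187 = 221.8163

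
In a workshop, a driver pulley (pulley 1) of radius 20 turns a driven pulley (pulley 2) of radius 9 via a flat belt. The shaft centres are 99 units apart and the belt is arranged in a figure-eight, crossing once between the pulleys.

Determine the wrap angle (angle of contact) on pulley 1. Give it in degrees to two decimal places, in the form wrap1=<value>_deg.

crossed belt: β = asin((r1+r2)/C) = asin(29/99) = 17.0334°
wrap1 = wrap2 = π + 2β = 214.0668°

wrap1=214.07_deg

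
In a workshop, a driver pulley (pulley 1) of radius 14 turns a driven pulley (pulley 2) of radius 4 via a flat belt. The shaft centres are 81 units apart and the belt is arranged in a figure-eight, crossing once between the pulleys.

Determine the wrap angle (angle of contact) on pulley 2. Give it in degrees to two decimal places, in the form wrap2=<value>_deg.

wrap2=205.68_deg

crossed belt: β = asin((r1+r2)/C) = asin(18/81) = 12.8396°
wrap1 = wrap2 = π + 2β = 205.6792°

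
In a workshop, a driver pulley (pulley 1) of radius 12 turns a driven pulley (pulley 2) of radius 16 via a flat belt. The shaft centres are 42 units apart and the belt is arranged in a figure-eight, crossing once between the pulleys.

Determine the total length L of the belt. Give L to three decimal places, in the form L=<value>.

L=191.439

crossed belt: β = asin((r1+r2)/C) = asin(28/42) = 41.8103°
wrap1 = wrap2 = π + 2β = 263.6206°
tangent length = C·cosβ = 31.3050
L = (r1+r2)·wrap + 2·C·cosβ = 28·4.6010 + 2·31.3050 = 191.4392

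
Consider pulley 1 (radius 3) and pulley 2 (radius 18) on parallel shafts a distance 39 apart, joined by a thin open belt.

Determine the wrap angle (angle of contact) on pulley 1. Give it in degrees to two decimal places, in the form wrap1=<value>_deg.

open belt: β = asin((r2−r1)/C) = asin(15/39) = 22.6199°
wrap1 = π − 2β = 134.7603°
wrap2 = π + 2β = 225.2397°

wrap1=134.76_deg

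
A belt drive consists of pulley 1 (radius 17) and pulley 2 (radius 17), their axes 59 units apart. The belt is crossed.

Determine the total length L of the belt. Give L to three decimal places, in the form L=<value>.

L=245.013

crossed belt: β = asin((r1+r2)/C) = asin(34/59) = 35.1887°
wrap1 = wrap2 = π + 2β = 250.3774°
tangent length = C·cosβ = 48.2183
L = (r1+r2)·wrap + 2·C·cosβ = 34·4.3699 + 2·48.2183 = 245.0135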